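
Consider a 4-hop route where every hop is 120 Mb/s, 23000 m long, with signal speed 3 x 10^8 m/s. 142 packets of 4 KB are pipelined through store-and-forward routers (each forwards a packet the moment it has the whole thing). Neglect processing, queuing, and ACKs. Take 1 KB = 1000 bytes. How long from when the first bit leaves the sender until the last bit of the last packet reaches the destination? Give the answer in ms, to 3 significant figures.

39.0 ms

Per-hop transmission t_tx = L/R = 32000/120000000 = 0.266667 ms.
Per-hop propagation t_prop = 23000/300000000 = 0.0766667 ms.
Pipeline fill: first packet needs 4·t_tx to clear all hops; remaining 141 packets each add one t_tx.
Total = (4+142-1)·t_tx + 4·t_prop = 145·0.266667 + 4·0.0766667 = 39.0 ms.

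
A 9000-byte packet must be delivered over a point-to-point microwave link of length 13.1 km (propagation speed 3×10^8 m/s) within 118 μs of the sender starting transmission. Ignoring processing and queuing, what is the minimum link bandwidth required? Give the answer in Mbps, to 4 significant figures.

968.6 Mbps

L = 72000 bits.
Propagation delay = 13100 / 300000000 = 43.6667 μs.
Transmission budget = 118 − 43.6667 = 74.3333 μs.
R ≥ L / t_tx = 72000 bits / 7.43333e-05 s = 968.6 Mbps.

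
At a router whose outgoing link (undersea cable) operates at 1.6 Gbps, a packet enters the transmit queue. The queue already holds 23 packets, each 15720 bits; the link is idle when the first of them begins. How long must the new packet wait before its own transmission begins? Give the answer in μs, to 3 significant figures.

Each queued packet: L/R = 15720/1600000000 = 9.825 μs.
23 queued → 225.975 μs.
Queuing delay = 226 μs.

226 μs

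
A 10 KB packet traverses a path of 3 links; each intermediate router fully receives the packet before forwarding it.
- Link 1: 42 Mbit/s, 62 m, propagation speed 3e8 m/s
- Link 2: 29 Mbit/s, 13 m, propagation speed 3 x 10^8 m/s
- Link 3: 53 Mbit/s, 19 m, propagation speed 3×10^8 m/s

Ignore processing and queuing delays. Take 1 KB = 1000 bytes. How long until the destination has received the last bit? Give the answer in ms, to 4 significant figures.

L = 80000 bits.
Transmission delays (L/R per hop): 1.90476, 2.75862, 1.50943 ms; sum = 6.17282 ms.
Propagation delays (d/s per hop): 0.000206667, 4.33333e-05, 6.33333e-05 ms; sum = 0.000313333 ms.
End-to-end = 6.173 ms.

6.173 ms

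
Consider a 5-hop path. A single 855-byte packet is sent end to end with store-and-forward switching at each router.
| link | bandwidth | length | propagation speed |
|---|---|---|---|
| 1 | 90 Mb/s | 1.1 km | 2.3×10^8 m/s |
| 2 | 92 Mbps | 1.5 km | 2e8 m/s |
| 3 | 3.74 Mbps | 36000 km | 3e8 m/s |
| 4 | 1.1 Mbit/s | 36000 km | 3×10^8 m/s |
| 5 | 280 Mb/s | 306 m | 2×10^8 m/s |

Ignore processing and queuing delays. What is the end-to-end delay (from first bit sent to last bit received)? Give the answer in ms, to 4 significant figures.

248.2 ms

L = 855 × 8 = 6840 bits.
Transmission delays (L/R per hop): 0.076, 0.0743478, 1.82888, 6.21818, 0.0244286 ms; sum = 8.22184 ms.
Propagation delays (d/s per hop): 0.00478261, 0.0075, 120, 120, 0.00153 ms; sum = 240.014 ms.
End-to-end = 248.2 ms.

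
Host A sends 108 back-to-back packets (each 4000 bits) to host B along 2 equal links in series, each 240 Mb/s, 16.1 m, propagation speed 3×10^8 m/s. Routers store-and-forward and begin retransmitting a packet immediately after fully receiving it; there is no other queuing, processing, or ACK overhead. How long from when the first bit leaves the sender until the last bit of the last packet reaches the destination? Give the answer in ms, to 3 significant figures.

1.82 ms

Per-hop transmission t_tx = L/R = 4000/240000000 = 0.0166667 ms.
Per-hop propagation t_prop = 16.1/300000000 = 5.36667e-05 ms.
Pipeline fill: first packet needs 2·t_tx to clear all hops; remaining 107 packets each add one t_tx.
Total = (2+108-1)·t_tx + 2·t_prop = 109·0.0166667 + 2·5.36667e-05 = 1.82 ms.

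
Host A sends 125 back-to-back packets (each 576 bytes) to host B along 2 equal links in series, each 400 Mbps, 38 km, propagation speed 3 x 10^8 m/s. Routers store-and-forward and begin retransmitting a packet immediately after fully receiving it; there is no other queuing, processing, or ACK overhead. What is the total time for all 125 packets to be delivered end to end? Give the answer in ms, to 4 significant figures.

1.705 ms

Per-hop transmission t_tx = L/R = 4608/400000000 = 0.01152 ms.
Per-hop propagation t_prop = 38000/300000000 = 0.126667 ms.
Pipeline fill: first packet needs 2·t_tx to clear all hops; remaining 124 packets each add one t_tx.
Total = (2+125-1)·t_tx + 2·t_prop = 126·0.01152 + 2·0.126667 = 1.705 ms.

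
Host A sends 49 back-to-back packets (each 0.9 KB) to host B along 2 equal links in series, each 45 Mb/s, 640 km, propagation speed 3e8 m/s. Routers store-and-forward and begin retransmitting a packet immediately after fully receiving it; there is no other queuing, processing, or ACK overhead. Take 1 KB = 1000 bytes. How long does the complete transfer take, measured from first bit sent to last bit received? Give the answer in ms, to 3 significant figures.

12.3 ms

Per-hop transmission t_tx = L/R = 7200/45000000 = 0.16 ms.
Per-hop propagation t_prop = 640000/300000000 = 2.13333 ms.
Pipeline fill: first packet needs 2·t_tx to clear all hops; remaining 48 packets each add one t_tx.
Total = (2+49-1)·t_tx + 2·t_prop = 50·0.16 + 2·2.13333 = 12.3 ms.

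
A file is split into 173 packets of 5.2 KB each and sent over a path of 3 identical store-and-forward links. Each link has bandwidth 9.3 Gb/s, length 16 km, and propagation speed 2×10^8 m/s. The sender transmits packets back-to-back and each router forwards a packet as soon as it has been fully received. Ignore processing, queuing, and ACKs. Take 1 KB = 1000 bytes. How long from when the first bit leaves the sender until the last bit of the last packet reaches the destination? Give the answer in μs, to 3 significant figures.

Per-hop transmission t_tx = L/R = 41600/9300000000 = 4.47312 μs.
Per-hop propagation t_prop = 16000/200000000 = 80 μs.
Pipeline fill: first packet needs 3·t_tx to clear all hops; remaining 172 packets each add one t_tx.
Total = (3+173-1)·t_tx + 3·t_prop = 175·4.47312 + 3·80 = 1020 μs.

1020 μs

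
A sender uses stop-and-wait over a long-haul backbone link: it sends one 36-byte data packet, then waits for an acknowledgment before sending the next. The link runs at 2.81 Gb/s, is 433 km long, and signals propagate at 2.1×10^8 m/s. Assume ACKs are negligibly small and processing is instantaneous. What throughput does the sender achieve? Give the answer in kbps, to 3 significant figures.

69.8 kbps

t_tx = L/R = 288/2810000000 = 1.02491e-07 s.
t_prop = 433000/210000000 = 0.0020619 s; RTT = 0.00412381 s.
Cycle = t_tx + RTT = 0.00412391 s.
Throughput = L / cycle = 288 / 0.00412391 = 69.8 kbps.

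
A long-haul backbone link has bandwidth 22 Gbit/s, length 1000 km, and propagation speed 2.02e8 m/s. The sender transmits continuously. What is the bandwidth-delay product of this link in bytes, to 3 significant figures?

13600000 bytes

Propagation delay = 1000000 / 202000000 = 0.0049505 s.
BDP = R × t_prop = 22000000000 × 0.0049505 = 108911000 bits.
In bytes: 108911000/8 = 13600000 bytes.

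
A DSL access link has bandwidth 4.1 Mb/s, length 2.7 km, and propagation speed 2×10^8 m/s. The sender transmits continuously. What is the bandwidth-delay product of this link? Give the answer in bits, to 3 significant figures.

55.4 bits

Propagation delay = 2700 / 200000000 = 1.35e-05 s.
BDP = R × t_prop = 4.1e+06 × 1.35e-05 = 55.35 bits.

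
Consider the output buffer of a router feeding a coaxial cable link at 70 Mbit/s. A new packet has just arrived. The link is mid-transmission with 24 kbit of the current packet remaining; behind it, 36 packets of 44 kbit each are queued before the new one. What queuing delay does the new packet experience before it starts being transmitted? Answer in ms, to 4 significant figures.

22.97 ms

Each queued packet: L/R = 44000/70000000 = 0.628571 ms.
36 queued → 22.6286 ms.
Plus remaining 24000 bits of current packet: 0.342857 ms.
Queuing delay = 22.97 ms.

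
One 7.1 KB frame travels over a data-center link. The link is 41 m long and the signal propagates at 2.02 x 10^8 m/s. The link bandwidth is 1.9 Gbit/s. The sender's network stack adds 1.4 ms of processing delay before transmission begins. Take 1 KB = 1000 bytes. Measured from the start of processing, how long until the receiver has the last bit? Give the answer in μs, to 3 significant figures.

L = 56800 bits.
Transmission delay = L/R = 56800 / 1900000000 = 29.8947 μs.
Propagation delay = d/s = 41 m / 202000000 m/s = 0.20297 μs.
Plus processing delay 1.4 ms = 1400 μs.
Total = 1430 μs.

1430 μs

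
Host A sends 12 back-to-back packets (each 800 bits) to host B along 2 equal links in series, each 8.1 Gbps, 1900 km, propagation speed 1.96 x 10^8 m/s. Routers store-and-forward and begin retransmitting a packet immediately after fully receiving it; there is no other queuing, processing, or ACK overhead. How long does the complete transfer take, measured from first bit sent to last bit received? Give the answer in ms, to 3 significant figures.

Per-hop transmission t_tx = L/R = 800/8100000000 = 9.87654e-05 ms.
Per-hop propagation t_prop = 1900000/196000000 = 9.69388 ms.
Pipeline fill: first packet needs 2·t_tx to clear all hops; remaining 11 packets each add one t_tx.
Total = (2+12-1)·t_tx + 2·t_prop = 13·9.87654e-05 + 2·9.69388 = 19.4 ms.

19.4 ms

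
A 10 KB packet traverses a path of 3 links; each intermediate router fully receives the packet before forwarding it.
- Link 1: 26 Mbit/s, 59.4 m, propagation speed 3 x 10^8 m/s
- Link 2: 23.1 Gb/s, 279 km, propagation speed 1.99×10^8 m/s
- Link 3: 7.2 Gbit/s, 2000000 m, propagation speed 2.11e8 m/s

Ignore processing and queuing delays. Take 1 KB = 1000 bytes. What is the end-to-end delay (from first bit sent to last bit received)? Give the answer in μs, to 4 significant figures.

L = 80000 bits.
Transmission delays (L/R per hop): 3076.92, 3.4632, 11.1111 μs; sum = 3091.5 μs.
Propagation delays (d/s per hop): 0.198, 1402.01, 9478.67 μs; sum = 10880.9 μs.
End-to-end = 13970 μs.

13970 μs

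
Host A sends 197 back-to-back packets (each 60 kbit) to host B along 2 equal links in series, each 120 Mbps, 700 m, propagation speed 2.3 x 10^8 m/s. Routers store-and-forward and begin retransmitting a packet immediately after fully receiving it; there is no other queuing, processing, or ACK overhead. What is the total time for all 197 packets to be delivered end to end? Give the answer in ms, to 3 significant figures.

99.0 ms

Per-hop transmission t_tx = L/R = 60000/120000000 = 0.5 ms.
Per-hop propagation t_prop = 700/2.3e+08 = 0.00304348 ms.
Pipeline fill: first packet needs 2·t_tx to clear all hops; remaining 196 packets each add one t_tx.
Total = (2+197-1)·t_tx + 2·t_prop = 198·0.5 + 2·0.00304348 = 99.0 ms.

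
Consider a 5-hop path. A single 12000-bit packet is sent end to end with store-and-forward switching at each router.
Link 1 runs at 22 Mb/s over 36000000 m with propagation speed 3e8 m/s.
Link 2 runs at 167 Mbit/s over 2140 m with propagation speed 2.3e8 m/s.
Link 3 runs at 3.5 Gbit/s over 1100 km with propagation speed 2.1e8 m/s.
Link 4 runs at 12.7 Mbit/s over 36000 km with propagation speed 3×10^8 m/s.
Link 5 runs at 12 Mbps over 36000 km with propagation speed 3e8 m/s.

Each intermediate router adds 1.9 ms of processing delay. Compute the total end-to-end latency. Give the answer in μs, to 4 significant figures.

Transmission delays (L/R per hop): 545.455, 71.8563, 3.42857, 944.882, 1000 μs; sum = 2565.62 μs.
Propagation delays (d/s per hop): 120000, 9.30435, 5238.1, 120000, 120000 μs; sum = 365247 μs.
Processing at 4 router(s): 4 × 1.9 ms = 7600 μs.
End-to-end = 375400 μs.

375400 μs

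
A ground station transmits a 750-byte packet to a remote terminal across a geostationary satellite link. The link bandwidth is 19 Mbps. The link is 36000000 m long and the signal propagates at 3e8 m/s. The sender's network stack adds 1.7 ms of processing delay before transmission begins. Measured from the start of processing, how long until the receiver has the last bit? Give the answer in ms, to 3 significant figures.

122 ms

L = 750 × 8 = 6000 bits.
Transmission delay = L/R = 6000 / 19000000 = 0.315789 ms.
Propagation delay = d/s = 36000000 m / 300000000 m/s = 120 ms.
Plus processing delay 1.7 ms = 1.7 ms.
Total = 122 ms.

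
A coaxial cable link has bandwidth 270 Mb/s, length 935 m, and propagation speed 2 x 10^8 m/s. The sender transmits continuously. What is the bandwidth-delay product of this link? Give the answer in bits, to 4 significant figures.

Propagation delay = 935 / 200000000 = 4.675e-06 s.
BDP = R × t_prop = 270000000 × 4.675e-06 = 1262.25 bits.

1262 bits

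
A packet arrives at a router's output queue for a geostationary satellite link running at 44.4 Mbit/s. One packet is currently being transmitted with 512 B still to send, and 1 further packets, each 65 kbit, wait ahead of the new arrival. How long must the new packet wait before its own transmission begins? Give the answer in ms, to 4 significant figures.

1.556 ms

Each queued packet: L/R = 65000/44400000 = 1.46396 ms.
1 queued → 1.46396 ms.
Plus remaining 4096 bits of current packet: 0.0922523 ms.
Queuing delay = 1.556 ms.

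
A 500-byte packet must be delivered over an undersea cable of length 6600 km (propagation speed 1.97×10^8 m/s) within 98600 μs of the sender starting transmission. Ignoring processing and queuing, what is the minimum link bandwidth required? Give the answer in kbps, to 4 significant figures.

L = 4000 bits.
Propagation delay = 6600000 / 197000000 = 33502.5 μs.
Transmission budget = 98600 − 33502.5 = 65097.5 μs.
R ≥ L / t_tx = 4000 bits / 0.0650975 s = 61.45 kbps.

61.45 kbps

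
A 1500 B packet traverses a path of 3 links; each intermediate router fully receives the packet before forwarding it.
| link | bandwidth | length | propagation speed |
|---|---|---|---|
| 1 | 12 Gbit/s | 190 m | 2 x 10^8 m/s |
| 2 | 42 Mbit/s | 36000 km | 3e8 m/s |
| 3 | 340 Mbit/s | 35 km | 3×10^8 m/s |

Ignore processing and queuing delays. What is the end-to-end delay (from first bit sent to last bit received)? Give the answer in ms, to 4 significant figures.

120.4 ms

L = 1500 × 8 = 12000 bits.
Transmission delays (L/R per hop): 0.001, 0.285714, 0.0352941 ms; sum = 0.322008 ms.
Propagation delays (d/s per hop): 0.00095, 120, 0.116667 ms; sum = 120.118 ms.
End-to-end = 120.4 ms.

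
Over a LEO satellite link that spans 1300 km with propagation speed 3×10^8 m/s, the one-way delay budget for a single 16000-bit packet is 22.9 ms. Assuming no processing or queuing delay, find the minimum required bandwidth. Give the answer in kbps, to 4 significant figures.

861.8 kbps

Propagation delay = 1300000 / 300000000 = 4.33333 ms.
Transmission budget = 22.9 − 4.33333 = 18.5667 ms.
R ≥ L / t_tx = 16000 bits / 0.0185667 s = 861.8 kbps.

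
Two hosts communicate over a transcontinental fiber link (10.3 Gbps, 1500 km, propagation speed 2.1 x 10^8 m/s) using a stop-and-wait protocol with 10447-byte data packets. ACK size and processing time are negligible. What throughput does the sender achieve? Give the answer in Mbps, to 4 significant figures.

t_tx = L/R = 83576/10300000000 = 8.11417e-06 s.
t_prop = 1500000/210000000 = 0.00714286 s; RTT = 0.0142857 s.
Cycle = t_tx + RTT = 0.0142938 s.
Throughput = L / cycle = 83576 / 0.0142938 = 5.847 Mbps.

5.847 Mbps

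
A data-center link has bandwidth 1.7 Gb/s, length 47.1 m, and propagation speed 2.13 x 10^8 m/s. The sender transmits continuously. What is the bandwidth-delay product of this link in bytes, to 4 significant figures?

Propagation delay = 47.1 / 213000000 = 2.21127e-07 s.
BDP = R × t_prop = 1700000000 × 2.21127e-07 = 375.915 bits.
In bytes: 375.915/8 = 46.99 bytes.

46.99 bytes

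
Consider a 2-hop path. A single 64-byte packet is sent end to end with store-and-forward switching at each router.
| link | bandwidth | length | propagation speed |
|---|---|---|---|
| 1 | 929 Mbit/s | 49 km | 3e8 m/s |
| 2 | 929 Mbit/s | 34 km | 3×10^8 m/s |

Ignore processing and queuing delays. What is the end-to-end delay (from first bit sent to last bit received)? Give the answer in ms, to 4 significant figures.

0.2778 ms

L = 64 × 8 = 512 bits.
Transmission delay per hop = L/R = 512/929000000 = 0.00055113 ms; 2 hops → 0.00110226 ms.
Propagation delays (d/s per hop): 0.163333, 0.113333 ms; sum = 0.276667 ms.
End-to-end = 0.2778 ms.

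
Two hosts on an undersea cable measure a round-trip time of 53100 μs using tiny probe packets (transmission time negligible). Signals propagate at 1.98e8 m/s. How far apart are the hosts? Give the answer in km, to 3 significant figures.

One-way propagation = RTT/2 = 26550 μs.
d = s × t = 198000000 × 0.02655 = 5260 km.

5260 km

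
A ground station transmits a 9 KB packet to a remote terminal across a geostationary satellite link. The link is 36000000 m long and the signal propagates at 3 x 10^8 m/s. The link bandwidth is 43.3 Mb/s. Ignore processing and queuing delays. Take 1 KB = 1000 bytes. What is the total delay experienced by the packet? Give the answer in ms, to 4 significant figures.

L = 72000 bits.
Transmission delay = L/R = 72000 / 43300000 = 1.66282 ms.
Propagation delay = d/s = 36000000 m / 300000000 m/s = 120 ms.
Total = 121.7 ms.

121.7 ms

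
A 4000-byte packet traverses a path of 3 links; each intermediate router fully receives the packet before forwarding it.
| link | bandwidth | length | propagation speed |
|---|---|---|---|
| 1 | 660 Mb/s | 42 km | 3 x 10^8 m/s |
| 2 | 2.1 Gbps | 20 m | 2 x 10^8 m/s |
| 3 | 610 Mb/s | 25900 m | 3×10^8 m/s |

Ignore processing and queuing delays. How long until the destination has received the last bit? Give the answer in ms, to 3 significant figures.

L = 4000 × 8 = 32000 bits.
Transmission delays (L/R per hop): 0.0484848, 0.0152381, 0.052459 ms; sum = 0.116182 ms.
Propagation delays (d/s per hop): 0.14, 0.0001, 0.0863333 ms; sum = 0.226433 ms.
End-to-end = 0.343 ms.

0.343 ms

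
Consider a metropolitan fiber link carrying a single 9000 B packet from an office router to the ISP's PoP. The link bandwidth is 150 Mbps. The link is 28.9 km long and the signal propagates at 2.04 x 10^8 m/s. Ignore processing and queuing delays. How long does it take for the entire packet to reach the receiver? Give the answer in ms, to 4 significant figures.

L = 9000 × 8 = 72000 bits.
Transmission delay = L/R = 72000 / 150000000 = 0.48 ms.
Propagation delay = d/s = 28900 m / 204000000 m/s = 0.141667 ms.
Total = 0.6217 ms.

0.6217 ms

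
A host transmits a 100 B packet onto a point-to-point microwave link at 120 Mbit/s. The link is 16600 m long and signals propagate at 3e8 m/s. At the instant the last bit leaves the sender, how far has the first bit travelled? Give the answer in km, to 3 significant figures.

t_tx = L/R = 800/120000000 = 6.66667e-06 s.
Distance = s × t_tx = 300000000 × 6.66667e-06 = 2.00 km.

2.00 km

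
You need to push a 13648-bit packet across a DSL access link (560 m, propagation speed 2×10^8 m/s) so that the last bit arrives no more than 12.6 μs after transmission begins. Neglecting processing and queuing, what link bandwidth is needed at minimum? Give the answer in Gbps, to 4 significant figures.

Propagation delay = 560 / 200000000 = 2.8 μs.
Transmission budget = 12.6 − 2.8 = 9.8 μs.
R ≥ L / t_tx = 13648 bits / 9.8e-06 s = 1.393 Gbps.

1.393 Gbps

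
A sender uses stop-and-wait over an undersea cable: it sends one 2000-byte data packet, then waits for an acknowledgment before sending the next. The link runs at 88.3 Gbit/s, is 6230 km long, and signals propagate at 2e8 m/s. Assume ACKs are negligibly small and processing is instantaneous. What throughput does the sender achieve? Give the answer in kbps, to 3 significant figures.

257 kbps

t_tx = L/R = 16000/88300000000 = 1.812e-07 s.
t_prop = 6230000/200000000 = 0.03115 s; RTT = 0.0623 s.
Cycle = t_tx + RTT = 0.0623002 s.
Throughput = L / cycle = 16000 / 0.0623002 = 257 kbps.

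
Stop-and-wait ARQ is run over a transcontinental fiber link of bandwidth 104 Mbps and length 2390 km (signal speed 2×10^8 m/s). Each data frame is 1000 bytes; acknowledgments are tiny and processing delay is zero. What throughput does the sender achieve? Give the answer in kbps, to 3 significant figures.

334 kbps

t_tx = L/R = 8000/104000000 = 7.69231e-05 s.
t_prop = 2390000/200000000 = 0.01195 s; RTT = 0.0239 s.
Cycle = t_tx + RTT = 0.0239769 s.
Throughput = L / cycle = 8000 / 0.0239769 = 334 kbps.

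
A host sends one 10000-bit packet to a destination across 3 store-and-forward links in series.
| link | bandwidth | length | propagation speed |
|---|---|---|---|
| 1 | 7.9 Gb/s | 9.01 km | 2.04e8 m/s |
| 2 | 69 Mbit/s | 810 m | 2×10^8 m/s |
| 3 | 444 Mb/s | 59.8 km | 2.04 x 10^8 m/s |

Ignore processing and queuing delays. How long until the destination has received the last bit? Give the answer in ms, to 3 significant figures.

0.510 ms

Transmission delays (L/R per hop): 0.00126582, 0.144928, 0.0225225 ms; sum = 0.168716 ms.
Propagation delays (d/s per hop): 0.0441667, 0.00405, 0.293137 ms; sum = 0.341354 ms.
End-to-end = 0.510 ms.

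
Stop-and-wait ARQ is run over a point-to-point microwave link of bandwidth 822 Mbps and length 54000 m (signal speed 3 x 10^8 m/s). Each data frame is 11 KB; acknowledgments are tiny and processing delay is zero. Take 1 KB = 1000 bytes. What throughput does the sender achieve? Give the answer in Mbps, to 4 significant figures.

188.4 Mbps

t_tx = L/R = 88000/822000000 = 0.000107056 s.
t_prop = 54000/300000000 = 0.00018 s; RTT = 0.00036 s.
Cycle = t_tx + RTT = 0.000467056 s.
Throughput = L / cycle = 88000 / 0.000467056 = 188.4 Mbps.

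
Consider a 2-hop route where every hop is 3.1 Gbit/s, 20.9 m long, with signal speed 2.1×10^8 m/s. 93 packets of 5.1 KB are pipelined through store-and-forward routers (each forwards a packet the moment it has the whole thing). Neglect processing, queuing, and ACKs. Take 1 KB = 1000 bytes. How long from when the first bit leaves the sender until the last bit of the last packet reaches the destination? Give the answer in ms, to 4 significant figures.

1.237 ms

Per-hop transmission t_tx = L/R = 40800/3100000000 = 0.0131613 ms.
Per-hop propagation t_prop = 20.9/210000000 = 9.95238e-05 ms.
Pipeline fill: first packet needs 2·t_tx to clear all hops; remaining 92 packets each add one t_tx.
Total = (2+93-1)·t_tx + 2·t_prop = 94·0.0131613 + 2·9.95238e-05 = 1.237 ms.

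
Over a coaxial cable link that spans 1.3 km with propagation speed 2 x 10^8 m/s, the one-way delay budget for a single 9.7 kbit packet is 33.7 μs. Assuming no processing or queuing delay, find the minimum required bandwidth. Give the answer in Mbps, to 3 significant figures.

Propagation delay = 1300 / 200000000 = 6.5 μs.
Transmission budget = 33.7 − 6.5 = 27.2 μs.
R ≥ L / t_tx = 9700 bits / 2.72e-05 s = 357 Mbps.

357 Mbps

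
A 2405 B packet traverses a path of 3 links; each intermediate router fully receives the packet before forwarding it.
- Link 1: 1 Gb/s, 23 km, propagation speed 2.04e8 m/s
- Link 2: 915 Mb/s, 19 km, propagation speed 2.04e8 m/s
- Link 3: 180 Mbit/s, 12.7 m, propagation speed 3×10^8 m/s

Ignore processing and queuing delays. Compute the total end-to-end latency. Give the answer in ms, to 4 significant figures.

0.3531 ms

L = 2405 × 8 = 19240 bits.
Transmission delays (L/R per hop): 0.01924, 0.0210273, 0.106889 ms; sum = 0.147156 ms.
Propagation delays (d/s per hop): 0.112745, 0.0931373, 4.23333e-05 ms; sum = 0.205925 ms.
End-to-end = 0.3531 ms.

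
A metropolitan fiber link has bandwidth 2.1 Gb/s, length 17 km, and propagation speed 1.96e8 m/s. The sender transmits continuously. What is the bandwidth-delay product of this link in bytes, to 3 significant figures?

Propagation delay = 17000 / 196000000 = 8.67347e-05 s.
BDP = R × t_prop = 2100000000 × 8.67347e-05 = 182143 bits.
In bytes: 182143/8 = 22800 bytes.

22800 bytes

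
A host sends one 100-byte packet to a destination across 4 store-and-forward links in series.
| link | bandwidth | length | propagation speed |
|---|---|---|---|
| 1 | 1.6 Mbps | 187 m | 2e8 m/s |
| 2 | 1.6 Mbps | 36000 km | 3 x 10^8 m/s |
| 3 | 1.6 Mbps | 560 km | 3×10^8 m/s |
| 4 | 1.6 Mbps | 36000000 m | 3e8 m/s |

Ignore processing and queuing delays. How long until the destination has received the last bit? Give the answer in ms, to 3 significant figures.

244 ms

L = 100 × 8 = 800 bits.
Transmission delay per hop = L/R = 800/1600000 = 0.5 ms; 4 hops → 2 ms.
Propagation delays (d/s per hop): 0.000935, 120, 1.86667, 120 ms; sum = 241.868 ms.
End-to-end = 244 ms.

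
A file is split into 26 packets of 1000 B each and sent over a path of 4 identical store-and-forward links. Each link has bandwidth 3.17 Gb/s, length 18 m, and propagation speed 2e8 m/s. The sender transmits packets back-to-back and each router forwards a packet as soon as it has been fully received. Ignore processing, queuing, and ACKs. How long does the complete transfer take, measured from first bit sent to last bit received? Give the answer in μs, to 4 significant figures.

73.55 μs

Per-hop transmission t_tx = L/R = 8000/3170000000 = 2.52366 μs.
Per-hop propagation t_prop = 18/200000000 = 0.09 μs.
Pipeline fill: first packet needs 4·t_tx to clear all hops; remaining 25 packets each add one t_tx.
Total = (4+26-1)·t_tx + 4·t_prop = 29·2.52366 + 4·0.09 = 73.55 μs.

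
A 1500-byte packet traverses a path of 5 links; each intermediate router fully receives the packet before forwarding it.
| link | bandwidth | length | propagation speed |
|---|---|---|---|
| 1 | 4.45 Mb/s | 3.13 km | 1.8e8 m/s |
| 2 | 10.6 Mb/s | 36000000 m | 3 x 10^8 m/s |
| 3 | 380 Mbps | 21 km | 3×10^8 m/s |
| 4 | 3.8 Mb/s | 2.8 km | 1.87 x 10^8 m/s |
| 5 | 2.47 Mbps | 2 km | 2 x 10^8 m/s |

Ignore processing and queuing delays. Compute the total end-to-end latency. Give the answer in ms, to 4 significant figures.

132.0 ms

L = 1500 × 8 = 12000 bits.
Transmission delays (L/R per hop): 2.69663, 1.13208, 0.0315789, 3.15789, 4.8583 ms; sum = 11.8765 ms.
Propagation delays (d/s per hop): 0.0173889, 120, 0.07, 0.0149733, 0.01 ms; sum = 120.112 ms.
End-to-end = 132.0 ms.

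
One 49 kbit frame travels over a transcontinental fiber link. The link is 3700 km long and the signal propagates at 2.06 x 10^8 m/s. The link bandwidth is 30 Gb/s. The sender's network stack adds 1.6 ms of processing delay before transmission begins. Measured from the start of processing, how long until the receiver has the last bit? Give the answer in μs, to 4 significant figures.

L = 49000 bits.
Transmission delay = L/R = 49000 / 30000000000 = 1.63333 μs.
Propagation delay = d/s = 3700000 m / 206000000 m/s = 17961.2 μs.
Plus processing delay 1.6 ms = 1600 μs.
Total = 19560 μs.

19560 μs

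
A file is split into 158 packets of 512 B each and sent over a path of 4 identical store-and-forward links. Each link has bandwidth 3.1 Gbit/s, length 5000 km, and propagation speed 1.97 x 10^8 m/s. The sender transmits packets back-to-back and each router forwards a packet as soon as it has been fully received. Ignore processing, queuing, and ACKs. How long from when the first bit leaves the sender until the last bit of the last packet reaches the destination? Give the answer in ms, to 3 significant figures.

Per-hop transmission t_tx = L/R = 4096/3100000000 = 0.00132129 ms.
Per-hop propagation t_prop = 5000000/197000000 = 25.3807 ms.
Pipeline fill: first packet needs 4·t_tx to clear all hops; remaining 157 packets each add one t_tx.
Total = (4+158-1)·t_tx + 4·t_prop = 161·0.00132129 + 4·25.3807 = 102 ms.

102 ms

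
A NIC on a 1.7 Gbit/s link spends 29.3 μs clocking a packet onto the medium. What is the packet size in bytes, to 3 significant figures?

6230 bytes

L = R × t_tx = 1700000000 b/s × 2.93e-05 s = 49810 bits.
In bytes: 49810 / 8 = 6230 bytes.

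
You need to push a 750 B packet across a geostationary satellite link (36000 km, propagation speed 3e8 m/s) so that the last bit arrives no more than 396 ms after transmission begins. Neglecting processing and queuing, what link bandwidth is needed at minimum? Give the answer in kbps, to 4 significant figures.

L = 6000 bits.
Propagation delay = 36000000 / 300000000 = 120 ms.
Transmission budget = 396 − 120 = 276 ms.
R ≥ L / t_tx = 6000 bits / 0.276 s = 21.74 kbps.

21.74 kbps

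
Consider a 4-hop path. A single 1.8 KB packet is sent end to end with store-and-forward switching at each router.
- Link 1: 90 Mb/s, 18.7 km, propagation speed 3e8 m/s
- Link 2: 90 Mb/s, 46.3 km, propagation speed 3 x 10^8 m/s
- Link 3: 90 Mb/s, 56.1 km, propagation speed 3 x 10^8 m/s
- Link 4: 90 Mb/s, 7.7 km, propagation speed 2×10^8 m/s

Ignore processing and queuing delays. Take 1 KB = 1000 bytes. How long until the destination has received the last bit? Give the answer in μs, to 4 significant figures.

1082 μs

L = 14400 bits.
Transmission delay per hop = L/R = 14400/90000000 = 160 μs; 4 hops → 640 μs.
Propagation delays (d/s per hop): 62.3333, 154.333, 187, 38.5 μs; sum = 442.167 μs.
End-to-end = 1082 μs.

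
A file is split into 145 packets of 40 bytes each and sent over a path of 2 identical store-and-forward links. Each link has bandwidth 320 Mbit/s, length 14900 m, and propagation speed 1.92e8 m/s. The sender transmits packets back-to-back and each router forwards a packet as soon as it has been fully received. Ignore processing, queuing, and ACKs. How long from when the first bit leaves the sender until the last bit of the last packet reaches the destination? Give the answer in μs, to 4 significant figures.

301.2 μs

Per-hop transmission t_tx = L/R = 320/320000000 = 1 μs.
Per-hop propagation t_prop = 14900/192000000 = 77.6042 μs.
Pipeline fill: first packet needs 2·t_tx to clear all hops; remaining 144 packets each add one t_tx.
Total = (2+145-1)·t_tx + 2·t_prop = 146·1 + 2·77.6042 = 301.2 μs.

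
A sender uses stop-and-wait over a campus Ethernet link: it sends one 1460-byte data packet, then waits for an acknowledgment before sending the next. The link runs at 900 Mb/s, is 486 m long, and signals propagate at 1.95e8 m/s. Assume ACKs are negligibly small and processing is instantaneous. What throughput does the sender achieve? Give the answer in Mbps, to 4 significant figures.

t_tx = L/R = 11680/900000000 = 1.29778e-05 s.
t_prop = 486/195000000 = 2.49231e-06 s; RTT = 4.98462e-06 s.
Cycle = t_tx + RTT = 1.79624e-05 s.
Throughput = L / cycle = 11680 / 1.79624e-05 = 650.2 Mbps.

650.2 Mbps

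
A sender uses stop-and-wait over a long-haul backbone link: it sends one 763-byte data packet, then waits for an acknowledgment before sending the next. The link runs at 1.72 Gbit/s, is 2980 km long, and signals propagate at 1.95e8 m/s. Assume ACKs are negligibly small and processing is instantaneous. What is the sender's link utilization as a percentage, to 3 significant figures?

0.0116 %

t_tx = L/R = 6104/1720000000 = 3.54884e-06 s.
t_prop = 2980000/195000000 = 0.0152821 s; RTT = 0.0305641 s.
Cycle = t_tx + RTT = 0.0305677 s.
Utilization = t_tx / cycle = 3.54884e-06/0.0305677 = 0.0116 %.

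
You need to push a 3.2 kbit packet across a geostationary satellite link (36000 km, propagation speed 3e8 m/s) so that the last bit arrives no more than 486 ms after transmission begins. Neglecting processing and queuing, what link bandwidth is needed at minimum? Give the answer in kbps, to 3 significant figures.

8.74 kbps

Propagation delay = 36000000 / 300000000 = 120 ms.
Transmission budget = 486 − 120 = 366 ms.
R ≥ L / t_tx = 3200 bits / 0.366 s = 8.74 kbps.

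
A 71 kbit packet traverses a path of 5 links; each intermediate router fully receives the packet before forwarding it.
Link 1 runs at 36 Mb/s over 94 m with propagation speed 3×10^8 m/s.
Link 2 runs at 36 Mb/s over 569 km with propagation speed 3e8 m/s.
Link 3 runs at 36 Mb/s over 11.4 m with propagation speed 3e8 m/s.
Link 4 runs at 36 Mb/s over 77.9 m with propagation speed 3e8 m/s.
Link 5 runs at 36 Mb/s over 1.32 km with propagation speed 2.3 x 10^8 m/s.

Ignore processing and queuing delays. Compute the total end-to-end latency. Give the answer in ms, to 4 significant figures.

L = 71000 bits.
Transmission delay per hop = L/R = 71000/36000000 = 1.97222 ms; 5 hops → 9.86111 ms.
Propagation delays (d/s per hop): 0.000313333, 1.89667, 3.8e-05, 0.000259667, 0.00573913 ms; sum = 1.90302 ms.
End-to-end = 11.76 ms.

11.76 ms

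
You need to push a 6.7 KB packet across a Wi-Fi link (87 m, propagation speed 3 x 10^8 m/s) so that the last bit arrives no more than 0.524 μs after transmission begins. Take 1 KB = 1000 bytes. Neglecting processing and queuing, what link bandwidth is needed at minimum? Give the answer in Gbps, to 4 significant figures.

229.1 Gbps

L = 53600 bits.
Propagation delay = 87 / 300000000 = 0.29 μs.
Transmission budget = 0.524 − 0.29 = 0.234 μs.
R ≥ L / t_tx = 53600 bits / 2.34e-07 s = 229.1 Gbps.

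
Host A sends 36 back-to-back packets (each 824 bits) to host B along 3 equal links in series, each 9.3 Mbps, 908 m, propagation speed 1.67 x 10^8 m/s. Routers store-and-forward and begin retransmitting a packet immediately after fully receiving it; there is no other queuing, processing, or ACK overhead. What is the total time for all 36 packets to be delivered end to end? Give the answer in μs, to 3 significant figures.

3380 μs

Per-hop transmission t_tx = L/R = 824/9300000 = 88.6022 μs.
Per-hop propagation t_prop = 908/167000000 = 5.43713 μs.
Pipeline fill: first packet needs 3·t_tx to clear all hops; remaining 35 packets each add one t_tx.
Total = (3+36-1)·t_tx + 3·t_prop = 38·88.6022 + 3·5.43713 = 3380 μs.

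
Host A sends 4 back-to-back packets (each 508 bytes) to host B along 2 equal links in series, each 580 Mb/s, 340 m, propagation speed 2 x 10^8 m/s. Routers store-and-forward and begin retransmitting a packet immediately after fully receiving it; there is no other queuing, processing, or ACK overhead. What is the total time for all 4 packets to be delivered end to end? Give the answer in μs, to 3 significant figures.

38.4 μs

Per-hop transmission t_tx = L/R = 4064/580000000 = 7.0069 μs.
Per-hop propagation t_prop = 340/200000000 = 1.7 μs.
Pipeline fill: first packet needs 2·t_tx to clear all hops; remaining 3 packets each add one t_tx.
Total = (2+4-1)·t_tx + 2·t_prop = 5·7.0069 + 2·1.7 = 38.4 μs.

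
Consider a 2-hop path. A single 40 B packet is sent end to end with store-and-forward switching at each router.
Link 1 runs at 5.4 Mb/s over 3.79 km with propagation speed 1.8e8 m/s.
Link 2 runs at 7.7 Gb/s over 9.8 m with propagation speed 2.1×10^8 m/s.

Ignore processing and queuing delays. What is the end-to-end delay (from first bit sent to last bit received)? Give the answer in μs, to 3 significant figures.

80.4 μs

L = 40 × 8 = 320 bits.
Transmission delays (L/R per hop): 59.2593, 0.0415584 μs; sum = 59.3008 μs.
Propagation delays (d/s per hop): 21.0556, 0.0466667 μs; sum = 21.1022 μs.
End-to-end = 80.4 μs.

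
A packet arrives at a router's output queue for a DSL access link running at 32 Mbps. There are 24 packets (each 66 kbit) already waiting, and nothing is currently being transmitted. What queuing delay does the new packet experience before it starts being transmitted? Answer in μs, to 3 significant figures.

Each queued packet: L/R = 66000/32000000 = 2062.5 μs.
24 queued → 49500 μs.
Queuing delay = 49500 μs.

49500 μs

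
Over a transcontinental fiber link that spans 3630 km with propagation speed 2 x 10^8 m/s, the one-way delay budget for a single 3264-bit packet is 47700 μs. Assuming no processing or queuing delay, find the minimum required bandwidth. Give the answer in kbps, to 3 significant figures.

Propagation delay = 3630000 / 200000000 = 18150 μs.
Transmission budget = 47700 − 18150 = 29550 μs.
R ≥ L / t_tx = 3264 bits / 0.02955 s = 110 kbps.

110 kbps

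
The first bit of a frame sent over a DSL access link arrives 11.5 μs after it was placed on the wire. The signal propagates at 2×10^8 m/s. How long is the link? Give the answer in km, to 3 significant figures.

2.30 km

d = s × t_prop = 200000000 × 1.15e-05 = 2.30 km.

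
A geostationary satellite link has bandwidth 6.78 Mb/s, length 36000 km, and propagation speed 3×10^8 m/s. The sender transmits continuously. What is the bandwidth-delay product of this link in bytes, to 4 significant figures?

101700 bytes

Propagation delay = 36000000 / 300000000 = 0.12 s.
BDP = R × t_prop = 6780000 × 0.12 = 813600 bits.
In bytes: 813600/8 = 101700 bytes.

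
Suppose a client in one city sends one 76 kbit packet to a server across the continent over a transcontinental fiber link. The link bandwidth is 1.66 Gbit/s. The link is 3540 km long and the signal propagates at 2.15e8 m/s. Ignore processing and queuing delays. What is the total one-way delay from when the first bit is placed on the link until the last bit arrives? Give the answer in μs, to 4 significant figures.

L = 76000 bits.
Transmission delay = L/R = 76000 / 1660000000 = 45.7831 μs.
Propagation delay = d/s = 3540000 m / 215000000 m/s = 16465.1 μs.
Total = 16510 μs.

16510 μs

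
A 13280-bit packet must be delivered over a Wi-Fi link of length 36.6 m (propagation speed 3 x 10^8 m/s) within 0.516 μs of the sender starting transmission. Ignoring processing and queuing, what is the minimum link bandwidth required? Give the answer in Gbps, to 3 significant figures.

33.7 Gbps

Propagation delay = 36.6 / 300000000 = 0.122 μs.
Transmission budget = 0.516 − 0.122 = 0.394 μs.
R ≥ L / t_tx = 13280 bits / 3.94e-07 s = 33.7 Gbps.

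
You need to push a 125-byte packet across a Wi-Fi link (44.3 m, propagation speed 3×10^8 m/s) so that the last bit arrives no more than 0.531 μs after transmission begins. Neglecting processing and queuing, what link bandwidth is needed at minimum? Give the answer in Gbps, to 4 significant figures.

L = 1000 bits.
Propagation delay = 44.3 / 300000000 = 0.147667 μs.
Transmission budget = 0.531 − 0.147667 = 0.383333 μs.
R ≥ L / t_tx = 1000 bits / 3.83333e-07 s = 2.609 Gbps.

2.609 Gbps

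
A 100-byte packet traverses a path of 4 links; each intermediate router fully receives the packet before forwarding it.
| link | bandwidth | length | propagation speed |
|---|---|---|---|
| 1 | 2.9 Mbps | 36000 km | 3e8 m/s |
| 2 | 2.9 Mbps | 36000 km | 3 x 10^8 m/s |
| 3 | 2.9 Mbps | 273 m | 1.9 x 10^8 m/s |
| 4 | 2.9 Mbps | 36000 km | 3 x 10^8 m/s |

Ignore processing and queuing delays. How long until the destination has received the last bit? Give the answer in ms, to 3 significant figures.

361 ms

L = 100 × 8 = 800 bits.
Transmission delay per hop = L/R = 800/2900000 = 0.275862 ms; 4 hops → 1.10345 ms.
Propagation delays (d/s per hop): 120, 120, 0.00143684, 120 ms; sum = 360.001 ms.
End-to-end = 361 ms.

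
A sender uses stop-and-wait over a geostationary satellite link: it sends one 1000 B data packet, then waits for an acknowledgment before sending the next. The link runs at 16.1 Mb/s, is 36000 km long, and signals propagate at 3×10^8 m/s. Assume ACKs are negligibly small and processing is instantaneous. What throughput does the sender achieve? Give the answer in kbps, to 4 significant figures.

33.26 kbps

t_tx = L/R = 8000/1.61e+07 = 0.000496894 s.
t_prop = 36000000/300000000 = 0.12 s; RTT = 0.24 s.
Cycle = t_tx + RTT = 0.240497 s.
Throughput = L / cycle = 8000 / 0.240497 = 33.26 kbps.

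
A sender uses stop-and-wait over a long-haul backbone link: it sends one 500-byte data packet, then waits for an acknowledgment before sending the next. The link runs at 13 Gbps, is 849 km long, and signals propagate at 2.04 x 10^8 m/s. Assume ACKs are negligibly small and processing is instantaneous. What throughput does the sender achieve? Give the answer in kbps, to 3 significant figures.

t_tx = L/R = 4000/13000000000 = 3.07692e-07 s.
t_prop = 849000/204000000 = 0.00416176 s; RTT = 0.00832353 s.
Cycle = t_tx + RTT = 0.00832384 s.
Throughput = L / cycle = 4000 / 0.00832384 = 481 kbps.

481 kbps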